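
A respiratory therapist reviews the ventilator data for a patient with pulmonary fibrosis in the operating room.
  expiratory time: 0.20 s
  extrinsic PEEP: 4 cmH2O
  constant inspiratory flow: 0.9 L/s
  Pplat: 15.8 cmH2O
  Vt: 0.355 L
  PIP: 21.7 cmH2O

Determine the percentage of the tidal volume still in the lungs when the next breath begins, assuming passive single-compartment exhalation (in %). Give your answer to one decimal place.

R = (PIP − Pplat)/V̇ = (21.7 − 15.8) / 0.9 = 5.9/0.9 = 6.556 cmH2O·s/L.
C = Vt/(Pplat − PEEP) = 355.0 / (15.8 − 4) = 355.0/11.8 = 30.085 mL/cmH2O.
τ = R × C = 6.556 × 0.03009 L/cmH2O = 0.1973 s.
Fraction remaining at end-expiration = e^(−Te/τ) = e^(−0.20/0.1973) = 0.3629 → 36.29%.

36.3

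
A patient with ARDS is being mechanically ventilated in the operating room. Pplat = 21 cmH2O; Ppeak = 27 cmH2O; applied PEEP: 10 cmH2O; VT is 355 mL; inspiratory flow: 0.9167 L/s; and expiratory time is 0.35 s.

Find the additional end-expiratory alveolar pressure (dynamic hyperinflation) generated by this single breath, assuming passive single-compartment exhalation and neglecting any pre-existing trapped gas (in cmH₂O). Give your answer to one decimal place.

2.1

R = (PIP − Pplat)/V̇ = (27 − 21) / 0.9167 = 6.0/0.9167 = 6.545 cmH2O·s/L.
C = Vt/(Pplat − PEEP) = 355.0 / (21 − 10) = 355.0/11.0 = 32.273 mL/cmH2O.
τ = R × C = 6.545 × 0.03227 L/cmH2O = 0.2112 s.
Fraction remaining = e^(−Te/τ) = e^(−0.35/0.2112) = 0.1907; trapped volume = 355.0 × 0.1907 = 67.699 mL.
Additional alveolar pressure from trapping ≈ V_trapped / C = 67.699 / 32.273 = 2.098 cmH2O.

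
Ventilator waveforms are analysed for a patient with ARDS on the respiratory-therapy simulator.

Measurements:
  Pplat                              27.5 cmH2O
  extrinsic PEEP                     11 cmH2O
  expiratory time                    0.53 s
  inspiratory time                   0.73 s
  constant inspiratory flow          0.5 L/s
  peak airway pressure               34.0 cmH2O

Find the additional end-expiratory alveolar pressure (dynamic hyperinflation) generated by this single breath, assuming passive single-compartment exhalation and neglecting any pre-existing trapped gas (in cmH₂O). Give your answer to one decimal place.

Vt = flow × Ti = 0.5 L/s × 0.73 s × 1000 mL/L = 365.0 mL.
R = (PIP − Pplat)/V̇ = (34.0 − 27.5) / 0.5 = 6.5/0.5 = 13.0 cmH2O·s/L.
C = Vt/(Pplat − PEEP) = 365.0 / (27.5 − 11) = 365.0/16.5 = 22.121 mL/cmH2O.
τ = R × C = 13.0 × 0.02212 L/cmH2O = 0.2876 s.
Fraction remaining = e^(−Te/τ) = e^(−0.53/0.2876) = 0.1584; trapped volume = 365.0 × 0.1584 = 57.816 mL.
Additional alveolar pressure from trapping ≈ V_trapped / C = 57.816 / 22.121 = 2.614 cmH2O.

2.6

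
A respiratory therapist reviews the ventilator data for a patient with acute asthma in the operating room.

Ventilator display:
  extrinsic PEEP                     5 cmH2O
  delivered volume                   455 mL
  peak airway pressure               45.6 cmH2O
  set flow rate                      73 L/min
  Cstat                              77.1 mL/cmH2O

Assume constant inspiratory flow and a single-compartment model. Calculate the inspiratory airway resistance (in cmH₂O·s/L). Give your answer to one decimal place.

Flow: 73 L/min ÷ 60 = 1.2167 L/s.
Equation of motion (constant flow): PIP = Vt/C + R·V̇ + PEEP.
R·V̇ = PIP − Vt/C − PEEP = 45.6 − 455/77.1 − 5 = 45.6 − 5.901 − 5 = 34.699 cmH2O.
R = 34.699 / 1.2167 = 28.519 cmH2O·s/L.

28.5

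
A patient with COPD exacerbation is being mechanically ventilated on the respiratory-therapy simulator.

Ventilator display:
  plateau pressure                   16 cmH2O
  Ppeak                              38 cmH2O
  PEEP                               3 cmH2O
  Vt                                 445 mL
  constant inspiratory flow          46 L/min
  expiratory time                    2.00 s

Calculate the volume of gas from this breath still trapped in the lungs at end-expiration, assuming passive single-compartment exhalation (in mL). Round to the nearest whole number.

58

Flow: 46 L/min ÷ 60 = 0.7667 L/s.
R = (PIP − Pplat)/V̇ = (38 − 16) / 0.7667 = 22.0/0.7667 = 28.694 cmH2O·s/L.
C = Vt/(Pplat − PEEP) = 445.0 / (16 − 3) = 445.0/13.0 = 34.231 mL/cmH2O.
τ = R × C = 28.694 × 0.03423 L/cmH2O = 0.9822 s.
Fraction remaining = e^(−Te/τ) = e^(−2.00/0.9822) = 0.1305.
Trapped volume = 445.0 × 0.1305 = 58.073 mL.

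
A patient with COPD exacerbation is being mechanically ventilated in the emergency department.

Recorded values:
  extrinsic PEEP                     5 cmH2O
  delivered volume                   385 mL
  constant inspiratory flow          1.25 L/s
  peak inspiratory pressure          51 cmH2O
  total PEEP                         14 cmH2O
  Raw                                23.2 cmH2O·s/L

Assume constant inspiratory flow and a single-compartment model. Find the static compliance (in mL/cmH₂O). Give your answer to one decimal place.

Total PEEP = 14 cmH2O (set 5 + intrinsic 9); this is the baseline alveolar pressure.
Equation of motion (constant flow): PIP = Vt/C + R·V̇ + PEEP.
Vt/C = PIP − R·V̇ − PEEP = 51 − 23.2×1.25 − 14 = 51 − 29.0 − 14 = 8.0 cmH2O.
C = Vt / 8.0 = 385 / 8.0 = 48.125 mL/cmH2O.

48.1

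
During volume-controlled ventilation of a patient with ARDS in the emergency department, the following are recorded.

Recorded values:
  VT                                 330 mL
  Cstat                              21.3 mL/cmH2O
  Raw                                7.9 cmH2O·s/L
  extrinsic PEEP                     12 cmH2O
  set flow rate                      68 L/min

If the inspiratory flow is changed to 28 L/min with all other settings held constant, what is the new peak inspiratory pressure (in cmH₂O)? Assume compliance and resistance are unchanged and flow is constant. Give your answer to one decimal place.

31.2

Flow: 68 L/min ÷ 60 = 1.1333 L/s.
New flow: 28 L/min ÷ 60 = 0.4667 L/s.
PIP = Vt/C + R·V̇ + PEEP (constant-flow equation of motion).
Only the resistive term changes: ΔPIP = R × ΔV̇ = 7.9 × (0.4667 − 1.1333) = 7.9 × -0.6666 = -5.266 cmH2O.
Original PIP = 330/21.3 + 7.9×1.1333 + 12 = 36.446 cmH2O; new PIP = 36.446 + (-5.266) = 31.18 cmH2O.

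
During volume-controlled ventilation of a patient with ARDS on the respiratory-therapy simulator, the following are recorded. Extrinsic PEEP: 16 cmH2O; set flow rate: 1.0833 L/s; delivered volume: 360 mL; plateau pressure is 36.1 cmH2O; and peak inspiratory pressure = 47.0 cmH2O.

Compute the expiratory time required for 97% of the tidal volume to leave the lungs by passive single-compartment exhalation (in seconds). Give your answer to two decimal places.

0.63

R = (PIP − Pplat)/V̇ = (47.0 − 36.1) / 1.0833 = 10.9/1.0833 = 10.062 cmH2O·s/L.
C = Vt/(Pplat − PEEP) = 360.0 / (36.1 − 16) = 360.0/20.1 = 17.91 mL/cmH2O.
τ = R × C = 10.062 × 0.01791 L/cmH2O = 0.1802 s.
t = −τ·ln(1 − 0.97) = −0.1802·ln(0.03) = 0.6319 s.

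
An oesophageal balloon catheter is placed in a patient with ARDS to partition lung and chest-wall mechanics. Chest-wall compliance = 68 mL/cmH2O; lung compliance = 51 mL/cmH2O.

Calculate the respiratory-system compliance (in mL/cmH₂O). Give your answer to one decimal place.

29.1

Lung and chest wall are elastances in series: 1/Crs = 1/CL + 1/Ccw.
1/Crs = 1/51 + 1/68 = 0.03431.
Crs = 29.146 mL/cmH2O.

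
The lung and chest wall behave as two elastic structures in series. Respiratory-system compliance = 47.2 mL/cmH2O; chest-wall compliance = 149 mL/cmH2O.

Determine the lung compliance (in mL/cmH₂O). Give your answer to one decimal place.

69.1

1/CL = 1/Crs − 1/Ccw.
1/CL = 1/47.2 − 1/149 = 0.01448.
CL = 69.061 mL/cmH2O.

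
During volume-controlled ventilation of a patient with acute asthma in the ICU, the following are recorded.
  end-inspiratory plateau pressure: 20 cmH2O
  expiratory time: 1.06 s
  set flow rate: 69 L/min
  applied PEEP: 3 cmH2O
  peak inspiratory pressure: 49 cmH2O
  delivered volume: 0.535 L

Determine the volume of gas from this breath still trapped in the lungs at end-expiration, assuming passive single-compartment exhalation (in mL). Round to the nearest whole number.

Flow: 69 L/min ÷ 60 = 1.15 L/s.
R = (PIP − Pplat)/V̇ = (49 − 20) / 1.15 = 29.0/1.15 = 25.217 cmH2O·s/L.
C = Vt/(Pplat − PEEP) = 535.0 / (20 − 3) = 535.0/17.0 = 31.471 mL/cmH2O.
τ = R × C = 25.217 × 0.03147 L/cmH2O = 0.7936 s.
Fraction remaining = e^(−Te/τ) = e^(−1.06/0.7936) = 0.263.
Trapped volume = 535.0 × 0.263 = 140.71 mL.

141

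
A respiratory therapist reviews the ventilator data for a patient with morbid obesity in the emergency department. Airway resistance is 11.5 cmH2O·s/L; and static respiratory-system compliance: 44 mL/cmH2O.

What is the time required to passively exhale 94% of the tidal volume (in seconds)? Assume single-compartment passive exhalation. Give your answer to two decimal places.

1.42

τ = R × C = 11.5 × 44 mL/cmH2O = 11.5 × 0.044 L/cmH2O = 0.506 s.
Exhaled fraction f = 1 − e^(−t/τ) → t = −τ·ln(1 − f) = −0.506·ln(0.06) = 1.424 s.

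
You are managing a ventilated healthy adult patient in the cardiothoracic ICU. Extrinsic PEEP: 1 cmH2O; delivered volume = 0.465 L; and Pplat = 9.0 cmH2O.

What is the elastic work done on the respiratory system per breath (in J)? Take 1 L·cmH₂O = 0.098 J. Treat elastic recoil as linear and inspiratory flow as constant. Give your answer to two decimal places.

Elastic work ≈ ½ × (Pplat − PEEP) × Vt = 0.5 × (9.0 − 1) × 0.465 L = 0.5 × 8.0 × 0.465 = 1.86 L·cmH2O.
× 0.098 J/(L·cmH2O) → 0.1823 J.

0.18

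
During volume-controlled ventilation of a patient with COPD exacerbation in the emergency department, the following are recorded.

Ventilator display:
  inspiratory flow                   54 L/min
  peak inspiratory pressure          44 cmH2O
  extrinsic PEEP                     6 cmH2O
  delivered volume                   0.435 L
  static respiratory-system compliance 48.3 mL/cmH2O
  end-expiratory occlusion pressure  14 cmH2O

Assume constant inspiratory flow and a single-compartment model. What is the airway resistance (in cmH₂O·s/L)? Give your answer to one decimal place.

Flow: 54 L/min ÷ 60 = 0.9 L/s.
Total PEEP = 14 cmH2O (set 6 + intrinsic 8); this is the baseline alveolar pressure.
Equation of motion (constant flow): PIP = Vt/C + R·V̇ + PEEP.
R·V̇ = PIP − Vt/C − PEEP = 44 − 435/48.3 − 14 = 44 − 9.006 − 14 = 20.994 cmH2O.
R = 20.994 / 0.9 = 23.327 cmH2O·s/L.

23.3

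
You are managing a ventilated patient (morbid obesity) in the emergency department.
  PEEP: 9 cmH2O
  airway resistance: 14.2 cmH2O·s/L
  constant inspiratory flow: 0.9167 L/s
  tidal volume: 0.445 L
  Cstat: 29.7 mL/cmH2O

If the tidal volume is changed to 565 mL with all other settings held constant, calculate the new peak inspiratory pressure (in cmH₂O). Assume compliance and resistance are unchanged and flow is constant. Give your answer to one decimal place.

PIP = Vt/C + R·V̇ + PEEP (constant-flow equation of motion).
Only the elastic term changes: ΔPIP = ΔVt / C = (565 − 445) / 29.7 = 4.04 cmH2O.
Original PIP = 445/29.7 + 14.2×0.9167 + 9 = 37.0 cmH2O; new PIP = 37.0 + (4.04) = 41.04 cmH2O.

41.0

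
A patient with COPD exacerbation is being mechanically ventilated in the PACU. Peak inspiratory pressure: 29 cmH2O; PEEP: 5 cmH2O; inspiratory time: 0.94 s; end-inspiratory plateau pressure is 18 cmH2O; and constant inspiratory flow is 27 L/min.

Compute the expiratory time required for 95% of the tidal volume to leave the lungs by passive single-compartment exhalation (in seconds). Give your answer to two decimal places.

2.38

Flow: 27 L/min ÷ 60 = 0.45 L/s.
Vt = flow × Ti = 0.45 L/s × 0.94 s × 1000 mL/L = 423.0 mL.
R = (PIP − Pplat)/V̇ = (29 − 18) / 0.45 = 11.0/0.45 = 24.444 cmH2O·s/L.
C = Vt/(Pplat − PEEP) = 423.0 / (18 − 5) = 423.0/13.0 = 32.538 mL/cmH2O.
τ = R × C = 24.444 × 0.03254 L/cmH2O = 0.7954 s.
t = −τ·ln(1 − 0.95) = −0.7954·ln(0.05) = 2.383 s.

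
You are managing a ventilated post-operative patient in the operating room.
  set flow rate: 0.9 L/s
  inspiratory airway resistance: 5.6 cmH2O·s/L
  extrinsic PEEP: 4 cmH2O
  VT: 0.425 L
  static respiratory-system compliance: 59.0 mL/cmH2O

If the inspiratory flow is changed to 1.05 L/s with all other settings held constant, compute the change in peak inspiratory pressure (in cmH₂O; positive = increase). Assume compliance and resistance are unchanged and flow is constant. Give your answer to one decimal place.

0.8

PIP = Vt/C + R·V̇ + PEEP (constant-flow equation of motion).
Only the resistive term changes: ΔPIP = R × ΔV̇ = 5.6 × (1.05 − 0.9) = 5.6 × 0.15 = 0.84 cmH2O.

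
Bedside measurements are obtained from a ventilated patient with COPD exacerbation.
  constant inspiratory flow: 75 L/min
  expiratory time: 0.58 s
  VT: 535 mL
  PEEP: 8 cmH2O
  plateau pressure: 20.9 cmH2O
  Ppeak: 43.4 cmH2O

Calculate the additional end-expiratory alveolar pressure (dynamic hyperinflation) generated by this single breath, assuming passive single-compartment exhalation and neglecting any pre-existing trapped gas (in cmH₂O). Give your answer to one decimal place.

Flow: 75 L/min ÷ 60 = 1.25 L/s.
R = (PIP − Pplat)/V̇ = (43.4 − 20.9) / 1.25 = 22.5/1.25 = 18.0 cmH2O·s/L.
C = Vt/(Pplat − PEEP) = 535.0 / (20.9 − 8) = 535.0/12.9 = 41.473 mL/cmH2O.
τ = R × C = 18.0 × 0.04147 L/cmH2O = 0.7465 s.
Fraction remaining = e^(−Te/τ) = e^(−0.58/0.7465) = 0.4598; trapped volume = 535.0 × 0.4598 = 245.99 mL.
Additional alveolar pressure from trapping ≈ V_trapped / C = 245.99 / 41.473 = 5.931 cmH2O.

5.9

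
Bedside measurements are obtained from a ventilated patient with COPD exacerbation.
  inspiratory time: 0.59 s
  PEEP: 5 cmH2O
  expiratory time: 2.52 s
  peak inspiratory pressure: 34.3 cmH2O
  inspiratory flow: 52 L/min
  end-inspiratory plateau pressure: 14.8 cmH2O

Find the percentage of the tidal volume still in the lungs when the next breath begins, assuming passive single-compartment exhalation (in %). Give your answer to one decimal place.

Flow: 52 L/min ÷ 60 = 0.8667 L/s.
Vt = flow × Ti = 0.8667 L/s × 0.59 s × 1000 mL/L = 511.35 mL.
R = (PIP − Pplat)/V̇ = (34.3 − 14.8) / 0.8667 = 19.5/0.8667 = 22.499 cmH2O·s/L.
C = Vt/(Pplat − PEEP) = 511.35 / (14.8 − 5) = 511.35/9.8 = 52.179 mL/cmH2O.
τ = R × C = 22.499 × 0.05218 L/cmH2O = 1.174 s.
Fraction remaining at end-expiration = e^(−Te/τ) = e^(−2.52/1.174) = 0.1169 → 11.69%.

11.7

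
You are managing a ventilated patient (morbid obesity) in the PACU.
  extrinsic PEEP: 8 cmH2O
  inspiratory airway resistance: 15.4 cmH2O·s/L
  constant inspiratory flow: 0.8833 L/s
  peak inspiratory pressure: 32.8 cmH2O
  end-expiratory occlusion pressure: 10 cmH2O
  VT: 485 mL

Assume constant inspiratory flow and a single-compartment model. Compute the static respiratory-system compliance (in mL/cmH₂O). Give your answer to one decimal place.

52.7

Total PEEP = 10 cmH2O (set 8 + intrinsic 2); this is the baseline alveolar pressure.
Equation of motion (constant flow): PIP = Vt/C + R·V̇ + PEEP.
Vt/C = PIP − R·V̇ − PEEP = 32.8 − 15.4×0.8833 − 10 = 32.8 − 13.603 − 10 = 9.197 cmH2O.
C = Vt / 9.197 = 485 / 9.197 = 52.735 mL/cmH2O.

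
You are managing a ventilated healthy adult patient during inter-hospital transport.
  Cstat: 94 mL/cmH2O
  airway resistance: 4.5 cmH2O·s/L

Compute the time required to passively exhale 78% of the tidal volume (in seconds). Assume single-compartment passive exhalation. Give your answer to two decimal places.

0.64

τ = R × C = 4.5 × 94 mL/cmH2O = 4.5 × 0.094 L/cmH2O = 0.423 s.
Exhaled fraction f = 1 − e^(−t/τ) → t = −τ·ln(1 − f) = −0.423·ln(0.22) = 0.6405 s.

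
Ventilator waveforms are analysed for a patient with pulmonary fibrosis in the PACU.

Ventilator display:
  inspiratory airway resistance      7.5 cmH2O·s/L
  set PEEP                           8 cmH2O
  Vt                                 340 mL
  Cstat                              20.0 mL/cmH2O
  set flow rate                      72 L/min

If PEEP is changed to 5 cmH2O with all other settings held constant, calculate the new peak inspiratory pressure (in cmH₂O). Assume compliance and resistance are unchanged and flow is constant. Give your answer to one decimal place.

Flow: 72 L/min ÷ 60 = 1.2 L/s.
PIP = Vt/C + R·V̇ + PEEP (constant-flow equation of motion).
Only the baseline term changes: ΔPIP = ΔPEEP = 5 − 8 = -3.0 cmH2O.
Original PIP = 340/20.0 + 7.5×1.2 + 8 = 34.0 cmH2O; new PIP = 34.0 + (-3.0) = 31.0 cmH2O.

31.0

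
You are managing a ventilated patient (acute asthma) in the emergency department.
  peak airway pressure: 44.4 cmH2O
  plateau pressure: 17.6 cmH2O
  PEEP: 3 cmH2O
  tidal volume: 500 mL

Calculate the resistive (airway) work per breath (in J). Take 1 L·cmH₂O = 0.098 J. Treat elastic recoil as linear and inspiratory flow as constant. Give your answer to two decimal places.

1.31

With constant inspiratory flow the resistive pressure is constant at PIP − Pplat = 44.4 − 17.6 = 26.8 cmH2O, so resistive work = 26.8 × 0.500 = 13.4 L·cmH2O.
× 0.098 J/(L·cmH2O) → 1.313 J.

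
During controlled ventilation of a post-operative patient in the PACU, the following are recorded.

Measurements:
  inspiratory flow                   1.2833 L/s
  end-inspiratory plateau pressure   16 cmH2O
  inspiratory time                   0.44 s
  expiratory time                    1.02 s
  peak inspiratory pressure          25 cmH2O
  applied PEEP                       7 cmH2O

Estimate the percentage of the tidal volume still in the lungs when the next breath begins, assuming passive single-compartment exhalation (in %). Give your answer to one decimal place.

Vt = flow × Ti = 1.2833 L/s × 0.44 s × 1000 mL/L = 564.65 mL.
R = (PIP − Pplat)/V̇ = (25 − 16) / 1.2833 = 9.0/1.2833 = 7.013 cmH2O·s/L.
C = Vt/(Pplat − PEEP) = 564.65 / (16 − 7) = 564.65/9.0 = 62.739 mL/cmH2O.
τ = R × C = 7.013 × 0.06274 L/cmH2O = 0.44 s.
Fraction remaining at end-expiration = e^(−Te/τ) = e^(−1.02/0.44) = 0.09845 → 9.845%.

9.8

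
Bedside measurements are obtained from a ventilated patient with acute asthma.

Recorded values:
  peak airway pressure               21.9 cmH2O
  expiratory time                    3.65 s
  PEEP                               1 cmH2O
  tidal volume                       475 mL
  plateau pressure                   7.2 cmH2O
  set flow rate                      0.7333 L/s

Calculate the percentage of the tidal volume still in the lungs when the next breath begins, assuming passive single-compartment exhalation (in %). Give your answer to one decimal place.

R = (PIP − Pplat)/V̇ = (21.9 − 7.2) / 0.7333 = 14.7/0.7333 = 20.046 cmH2O·s/L.
C = Vt/(Pplat − PEEP) = 475.0 / (7.2 − 1) = 475.0/6.2 = 76.613 mL/cmH2O.
τ = R × C = 20.046 × 0.07661 L/cmH2O = 1.536 s.
Fraction remaining at end-expiration = e^(−Te/τ) = e^(−3.65/1.536) = 0.09289 → 9.289%.

9.3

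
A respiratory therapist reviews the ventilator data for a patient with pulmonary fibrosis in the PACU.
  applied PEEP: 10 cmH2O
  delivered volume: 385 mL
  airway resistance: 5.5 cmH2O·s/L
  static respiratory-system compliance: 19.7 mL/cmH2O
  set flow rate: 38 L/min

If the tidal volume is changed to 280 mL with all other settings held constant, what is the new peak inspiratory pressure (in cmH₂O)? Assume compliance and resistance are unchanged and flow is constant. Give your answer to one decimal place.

27.7

Flow: 38 L/min ÷ 60 = 0.6333 L/s.
PIP = Vt/C + R·V̇ + PEEP (constant-flow equation of motion).
Only the elastic term changes: ΔPIP = ΔVt / C = (280 − 385) / 19.7 = -5.33 cmH2O.
Original PIP = 385/19.7 + 5.5×0.6333 + 10 = 33.026 cmH2O; new PIP = 33.026 + (-5.33) = 27.696 cmH2O.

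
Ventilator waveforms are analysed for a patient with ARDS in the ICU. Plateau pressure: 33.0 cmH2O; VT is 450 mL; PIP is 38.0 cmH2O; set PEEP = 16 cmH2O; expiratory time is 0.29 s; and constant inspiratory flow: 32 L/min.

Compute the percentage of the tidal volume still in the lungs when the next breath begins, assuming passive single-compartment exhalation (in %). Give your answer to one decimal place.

31.1

Flow: 32 L/min ÷ 60 = 0.5333 L/s.
R = (PIP − Pplat)/V̇ = (38.0 − 33.0) / 0.5333 = 5.0/0.5333 = 9.376 cmH2O·s/L.
C = Vt/(Pplat − PEEP) = 450.0 / (33.0 − 16) = 450.0/17.0 = 26.471 mL/cmH2O.
τ = R × C = 9.376 × 0.02647 L/cmH2O = 0.2482 s.
Fraction remaining at end-expiration = e^(−Te/τ) = e^(−0.29/0.2482) = 0.3109 → 31.09%.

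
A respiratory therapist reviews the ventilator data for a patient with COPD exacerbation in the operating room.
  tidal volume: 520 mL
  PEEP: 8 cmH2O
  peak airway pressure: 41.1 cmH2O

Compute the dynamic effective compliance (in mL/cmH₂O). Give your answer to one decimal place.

Dynamic compliance = Vt / (PIP − PEEP) = 520 / (41.1 − 8) = 520 / 33.1 = 15.71 mL/cmH2O.

15.7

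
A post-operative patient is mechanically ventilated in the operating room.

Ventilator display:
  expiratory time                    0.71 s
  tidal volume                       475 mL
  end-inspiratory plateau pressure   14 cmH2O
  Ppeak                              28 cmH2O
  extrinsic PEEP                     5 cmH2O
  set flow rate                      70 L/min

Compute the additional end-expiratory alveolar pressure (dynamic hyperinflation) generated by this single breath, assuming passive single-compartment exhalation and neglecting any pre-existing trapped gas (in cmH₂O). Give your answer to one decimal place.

2.9

Flow: 70 L/min ÷ 60 = 1.1667 L/s.
R = (PIP − Pplat)/V̇ = (28 − 14) / 1.1667 = 14.0/1.1667 = 12.0 cmH2O·s/L.
C = Vt/(Pplat − PEEP) = 475.0 / (14 − 5) = 475.0/9.0 = 52.778 mL/cmH2O.
τ = R × C = 12.0 × 0.05278 L/cmH2O = 0.6334 s.
Fraction remaining = e^(−Te/τ) = e^(−0.71/0.6334) = 0.326; trapped volume = 475.0 × 0.326 = 154.85 mL.
Additional alveolar pressure from trapping ≈ V_trapped / C = 154.85 / 52.778 = 2.934 cmH2O.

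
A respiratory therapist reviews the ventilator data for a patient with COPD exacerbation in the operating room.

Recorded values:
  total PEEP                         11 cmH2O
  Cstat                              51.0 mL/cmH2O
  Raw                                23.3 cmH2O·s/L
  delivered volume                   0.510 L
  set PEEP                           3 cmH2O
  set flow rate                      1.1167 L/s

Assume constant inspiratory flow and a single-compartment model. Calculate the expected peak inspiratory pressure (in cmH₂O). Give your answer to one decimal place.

Total PEEP = 11 cmH2O (set 3 + intrinsic 8); this is the baseline alveolar pressure.
Equation of motion (constant flow): PIP = Vt/C + R·V̇ + PEEP.
PIP = 510/51.0 + 23.3×1.1167 + 11 = 10.0 + 26.019 + 11 = 47.019 cmH2O.

47.0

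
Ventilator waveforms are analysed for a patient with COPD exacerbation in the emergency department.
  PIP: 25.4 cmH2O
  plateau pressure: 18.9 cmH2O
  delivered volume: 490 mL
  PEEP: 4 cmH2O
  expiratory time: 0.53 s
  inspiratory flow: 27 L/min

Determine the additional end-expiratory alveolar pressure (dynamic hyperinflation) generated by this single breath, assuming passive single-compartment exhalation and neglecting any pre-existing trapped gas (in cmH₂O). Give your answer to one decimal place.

4.9

Flow: 27 L/min ÷ 60 = 0.45 L/s.
R = (PIP − Pplat)/V̇ = (25.4 − 18.9) / 0.45 = 6.5/0.45 = 14.444 cmH2O·s/L.
C = Vt/(Pplat − PEEP) = 490.0 / (18.9 − 4) = 490.0/14.9 = 32.886 mL/cmH2O.
τ = R × C = 14.444 × 0.03289 L/cmH2O = 0.4751 s.
Fraction remaining = e^(−Te/τ) = e^(−0.53/0.4751) = 0.3277; trapped volume = 490.0 × 0.3277 = 160.57 mL.
Additional alveolar pressure from trapping ≈ V_trapped / C = 160.57 / 32.886 = 4.883 cmH2O.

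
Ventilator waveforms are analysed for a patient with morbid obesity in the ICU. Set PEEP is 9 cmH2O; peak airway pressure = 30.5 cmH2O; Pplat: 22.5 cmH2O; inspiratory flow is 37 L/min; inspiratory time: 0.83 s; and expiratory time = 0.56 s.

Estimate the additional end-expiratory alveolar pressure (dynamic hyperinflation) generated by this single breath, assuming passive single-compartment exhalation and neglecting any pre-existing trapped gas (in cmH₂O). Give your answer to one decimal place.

4.3

Flow: 37 L/min ÷ 60 = 0.6167 L/s.
Vt = flow × Ti = 0.6167 L/s × 0.83 s × 1000 mL/L = 511.86 mL.
R = (PIP − Pplat)/V̇ = (30.5 − 22.5) / 0.6167 = 8.0/0.6167 = 12.972 cmH2O·s/L.
C = Vt/(Pplat − PEEP) = 511.86 / (22.5 − 9) = 511.86/13.5 = 37.916 mL/cmH2O.
τ = R × C = 12.972 × 0.03792 L/cmH2O = 0.4919 s.
Fraction remaining = e^(−Te/τ) = e^(−0.56/0.4919) = 0.3203; trapped volume = 511.86 × 0.3203 = 163.95 mL.
Additional alveolar pressure from trapping ≈ V_trapped / C = 163.95 / 37.916 = 4.324 cmH2O.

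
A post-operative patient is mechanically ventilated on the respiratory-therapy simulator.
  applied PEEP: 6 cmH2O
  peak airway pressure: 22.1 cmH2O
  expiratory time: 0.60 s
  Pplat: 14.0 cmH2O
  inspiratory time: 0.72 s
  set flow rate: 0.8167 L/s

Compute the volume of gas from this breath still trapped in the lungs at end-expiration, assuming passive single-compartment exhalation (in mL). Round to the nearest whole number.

258

Vt = flow × Ti = 0.8167 L/s × 0.72 s × 1000 mL/L = 588.02 mL.
R = (PIP − Pplat)/V̇ = (22.1 − 14.0) / 0.8167 = 8.1/0.8167 = 9.918 cmH2O·s/L.
C = Vt/(Pplat − PEEP) = 588.02 / (14.0 − 6) = 588.02/8.0 = 73.503 mL/cmH2O.
τ = R × C = 9.918 × 0.0735 L/cmH2O = 0.729 s.
Fraction remaining = e^(−Te/τ) = e^(−0.60/0.729) = 0.4391.
Trapped volume = 588.02 × 0.4391 = 258.2 mL.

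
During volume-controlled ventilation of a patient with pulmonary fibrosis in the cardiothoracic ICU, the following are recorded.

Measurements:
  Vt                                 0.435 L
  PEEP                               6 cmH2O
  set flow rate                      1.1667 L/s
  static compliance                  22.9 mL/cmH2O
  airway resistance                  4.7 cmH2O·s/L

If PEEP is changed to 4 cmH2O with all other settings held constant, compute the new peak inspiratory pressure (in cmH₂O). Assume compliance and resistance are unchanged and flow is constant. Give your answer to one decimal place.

28.5

PIP = Vt/C + R·V̇ + PEEP (constant-flow equation of motion).
Only the baseline term changes: ΔPIP = ΔPEEP = 4 − 6 = -2.0 cmH2O.
Original PIP = 435/22.9 + 4.7×1.1667 + 6 = 30.479 cmH2O; new PIP = 30.479 + (-2.0) = 28.479 cmH2O.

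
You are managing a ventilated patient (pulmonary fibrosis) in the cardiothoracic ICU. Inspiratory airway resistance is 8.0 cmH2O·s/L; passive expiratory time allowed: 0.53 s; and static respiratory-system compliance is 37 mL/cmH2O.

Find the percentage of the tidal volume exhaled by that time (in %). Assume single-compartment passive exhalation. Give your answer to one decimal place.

τ = R × C = 8.0 × 37 mL/cmH2O = 8.0 × 0.037 L/cmH2O = 0.296 s.
Passive exhalation: V(t)/V₀ = e^(−t/τ) = e^(−0.53/0.296) = 0.1669.
Fraction exhaled = 1 − 0.1669 = 0.8331 → 83.31%.

83.3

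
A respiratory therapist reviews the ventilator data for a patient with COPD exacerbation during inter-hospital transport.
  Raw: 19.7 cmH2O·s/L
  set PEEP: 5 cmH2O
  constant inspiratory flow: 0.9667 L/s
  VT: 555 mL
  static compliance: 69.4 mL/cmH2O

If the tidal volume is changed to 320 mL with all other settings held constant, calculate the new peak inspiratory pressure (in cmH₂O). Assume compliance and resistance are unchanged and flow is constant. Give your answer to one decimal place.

28.7

PIP = Vt/C + R·V̇ + PEEP (constant-flow equation of motion).
Only the elastic term changes: ΔPIP = ΔVt / C = (320 − 555) / 69.4 = -3.386 cmH2O.
Original PIP = 555/69.4 + 19.7×0.9667 + 5 = 32.041 cmH2O; new PIP = 32.041 + (-3.386) = 28.655 cmH2O.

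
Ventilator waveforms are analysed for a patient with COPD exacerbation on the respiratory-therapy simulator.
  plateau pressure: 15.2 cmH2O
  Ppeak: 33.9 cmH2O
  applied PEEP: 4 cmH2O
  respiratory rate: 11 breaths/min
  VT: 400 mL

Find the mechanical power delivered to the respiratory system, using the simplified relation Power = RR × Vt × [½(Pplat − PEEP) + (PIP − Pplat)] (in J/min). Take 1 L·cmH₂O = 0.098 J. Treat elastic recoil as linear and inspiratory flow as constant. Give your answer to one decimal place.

10.5

Per-breath work = Vt × [½(Pplat−PEEP) + (PIP−Pplat)] = 0.400 × [0.5×11.2 + 18.7] = 0.400 × 24.3 = 9.72 L·cmH2O.
Power = 11 × 9.72 = 106.92 L·cmH2O/min.
× 0.098 J/(L·cmH2O) → 10.478 J/min.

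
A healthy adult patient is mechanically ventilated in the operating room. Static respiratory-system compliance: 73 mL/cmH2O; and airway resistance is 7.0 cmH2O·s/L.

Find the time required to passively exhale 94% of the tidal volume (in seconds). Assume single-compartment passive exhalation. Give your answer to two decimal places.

1.44

τ = R × C = 7.0 × 73 mL/cmH2O = 7.0 × 0.073 L/cmH2O = 0.511 s.
Exhaled fraction f = 1 − e^(−t/τ) → t = −τ·ln(1 − f) = −0.511·ln(0.06) = 1.438 s.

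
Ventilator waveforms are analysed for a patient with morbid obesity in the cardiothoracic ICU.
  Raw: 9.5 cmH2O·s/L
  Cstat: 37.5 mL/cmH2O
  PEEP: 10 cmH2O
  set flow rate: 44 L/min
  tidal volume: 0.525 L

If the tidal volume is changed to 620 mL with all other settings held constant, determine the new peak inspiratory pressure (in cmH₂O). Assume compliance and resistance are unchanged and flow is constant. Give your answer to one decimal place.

33.5

Flow: 44 L/min ÷ 60 = 0.7333 L/s.
PIP = Vt/C + R·V̇ + PEEP (constant-flow equation of motion).
Only the elastic term changes: ΔPIP = ΔVt / C = (620 − 525) / 37.5 = 2.533 cmH2O.
Original PIP = 525/37.5 + 9.5×0.7333 + 10 = 30.966 cmH2O; new PIP = 30.966 + (2.533) = 33.499 cmH2O.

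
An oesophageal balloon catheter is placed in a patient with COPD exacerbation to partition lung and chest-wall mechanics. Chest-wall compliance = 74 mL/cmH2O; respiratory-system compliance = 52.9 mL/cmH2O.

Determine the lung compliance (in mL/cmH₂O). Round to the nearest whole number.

1/CL = 1/Crs − 1/Ccw.
1/CL = 1/52.9 − 1/74 = 0.00539.
CL = 185.53 mL/cmH2O.

186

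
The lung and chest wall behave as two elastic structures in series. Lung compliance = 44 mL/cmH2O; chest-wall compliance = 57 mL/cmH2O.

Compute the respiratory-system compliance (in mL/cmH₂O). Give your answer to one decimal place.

Lung and chest wall are elastances in series: 1/Crs = 1/CL + 1/Ccw.
1/Crs = 1/44 + 1/57 = 0.04027.
Crs = 24.832 mL/cmH2O.

24.8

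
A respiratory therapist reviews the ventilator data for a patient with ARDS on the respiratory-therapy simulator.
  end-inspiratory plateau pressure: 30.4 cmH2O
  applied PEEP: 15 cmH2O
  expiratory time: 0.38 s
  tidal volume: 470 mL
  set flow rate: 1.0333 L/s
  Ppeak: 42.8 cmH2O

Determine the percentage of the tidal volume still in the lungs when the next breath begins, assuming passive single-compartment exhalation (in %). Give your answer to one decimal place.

R = (PIP − Pplat)/V̇ = (42.8 − 30.4) / 1.0333 = 12.4/1.0333 = 12.0 cmH2O·s/L.
C = Vt/(Pplat − PEEP) = 470.0 / (30.4 − 15) = 470.0/15.4 = 30.519 mL/cmH2O.
τ = R × C = 12.0 × 0.03052 L/cmH2O = 0.3662 s.
Fraction remaining at end-expiration = e^(−Te/τ) = e^(−0.38/0.3662) = 0.3543 → 35.43%.

35.4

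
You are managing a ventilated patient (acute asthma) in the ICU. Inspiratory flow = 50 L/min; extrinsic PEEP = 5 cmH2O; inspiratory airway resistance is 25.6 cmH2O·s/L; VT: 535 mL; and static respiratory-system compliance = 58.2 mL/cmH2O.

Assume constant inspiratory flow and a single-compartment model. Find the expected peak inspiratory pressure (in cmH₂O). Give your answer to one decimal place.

35.5

Flow: 50 L/min ÷ 60 = 0.8333 L/s.
Equation of motion (constant flow): PIP = Vt/C + R·V̇ + PEEP.
PIP = 535/58.2 + 25.6×0.8333 + 5 = 9.192 + 21.332 + 5 = 35.524 cmH2O.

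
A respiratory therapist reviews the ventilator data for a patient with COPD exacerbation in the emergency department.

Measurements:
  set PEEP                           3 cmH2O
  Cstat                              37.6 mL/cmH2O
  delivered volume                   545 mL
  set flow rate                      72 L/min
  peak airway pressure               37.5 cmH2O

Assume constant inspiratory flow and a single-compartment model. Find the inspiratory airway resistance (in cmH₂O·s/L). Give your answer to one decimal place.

Flow: 72 L/min ÷ 60 = 1.2 L/s.
Equation of motion (constant flow): PIP = Vt/C + R·V̇ + PEEP.
R·V̇ = PIP − Vt/C − PEEP = 37.5 − 545/37.6 − 3 = 37.5 − 14.495 − 3 = 20.005 cmH2O.
R = 20.005 / 1.2 = 16.671 cmH2O·s/L.

16.7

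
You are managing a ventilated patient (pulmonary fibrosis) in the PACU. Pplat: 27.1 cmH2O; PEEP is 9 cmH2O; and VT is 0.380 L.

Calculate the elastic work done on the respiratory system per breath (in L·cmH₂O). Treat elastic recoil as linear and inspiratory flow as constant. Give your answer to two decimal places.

Elastic work ≈ ½ × (Pplat − PEEP) × Vt = 0.5 × (27.1 − 9) × 0.380 L = 0.5 × 18.1 × 0.380 = 3.439 L·cmH2O.

3.44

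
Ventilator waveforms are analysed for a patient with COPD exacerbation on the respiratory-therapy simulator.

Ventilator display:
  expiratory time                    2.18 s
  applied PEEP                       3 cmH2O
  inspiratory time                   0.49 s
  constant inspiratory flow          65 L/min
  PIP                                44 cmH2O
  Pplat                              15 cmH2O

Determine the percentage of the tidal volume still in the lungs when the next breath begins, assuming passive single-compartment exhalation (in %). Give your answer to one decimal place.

15.9

Flow: 65 L/min ÷ 60 = 1.0833 L/s.
Vt = flow × Ti = 1.0833 L/s × 0.49 s × 1000 mL/L = 530.82 mL.
R = (PIP − Pplat)/V̇ = (44 − 15) / 1.0833 = 29.0/1.0833 = 26.77 cmH2O·s/L.
C = Vt/(Pplat − PEEP) = 530.82 / (15 − 3) = 530.82/12.0 = 44.235 mL/cmH2O.
τ = R × C = 26.77 × 0.04424 L/cmH2O = 1.184 s.
Fraction remaining at end-expiration = e^(−Te/τ) = e^(−2.18/1.184) = 0.1586 → 15.86%.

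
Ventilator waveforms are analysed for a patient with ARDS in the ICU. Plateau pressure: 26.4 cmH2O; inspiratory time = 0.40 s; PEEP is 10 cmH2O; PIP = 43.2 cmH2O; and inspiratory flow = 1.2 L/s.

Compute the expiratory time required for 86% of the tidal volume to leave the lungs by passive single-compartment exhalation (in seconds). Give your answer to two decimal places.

0.81

Vt = flow × Ti = 1.2 L/s × 0.40 s × 1000 mL/L = 480.0 mL.
R = (PIP − Pplat)/V̇ = (43.2 − 26.4) / 1.2 = 16.8/1.2 = 14.0 cmH2O·s/L.
C = Vt/(Pplat − PEEP) = 480.0 / (26.4 − 10) = 480.0/16.4 = 29.268 mL/cmH2O.
τ = R × C = 14.0 × 0.02927 L/cmH2O = 0.4098 s.
t = −τ·ln(1 − 0.86) = −0.4098·ln(0.14) = 0.8057 s.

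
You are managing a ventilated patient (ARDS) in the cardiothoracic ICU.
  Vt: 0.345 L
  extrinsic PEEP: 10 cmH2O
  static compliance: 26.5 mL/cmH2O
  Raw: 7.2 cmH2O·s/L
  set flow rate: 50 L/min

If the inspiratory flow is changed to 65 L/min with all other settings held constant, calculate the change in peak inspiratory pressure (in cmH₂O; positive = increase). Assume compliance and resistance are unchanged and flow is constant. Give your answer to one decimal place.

1.8

Flow: 50 L/min ÷ 60 = 0.8333 L/s.
New flow: 65 L/min ÷ 60 = 1.0833 L/s.
PIP = Vt/C + R·V̇ + PEEP (constant-flow equation of motion).
Only the resistive term changes: ΔPIP = R × ΔV̇ = 7.2 × (1.0833 − 0.8333) = 7.2 × 0.25 = 1.8 cmH2O.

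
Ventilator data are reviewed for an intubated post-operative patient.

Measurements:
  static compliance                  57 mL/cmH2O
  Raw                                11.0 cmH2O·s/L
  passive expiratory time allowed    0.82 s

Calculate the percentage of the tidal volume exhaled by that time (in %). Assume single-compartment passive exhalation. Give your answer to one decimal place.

τ = R × C = 11.0 × 57 mL/cmH2O = 11.0 × 0.057 L/cmH2O = 0.627 s.
Passive exhalation: V(t)/V₀ = e^(−t/τ) = e^(−0.82/0.627) = 0.2704.
Fraction exhaled = 1 − 0.2704 = 0.7296 → 72.96%.

73.0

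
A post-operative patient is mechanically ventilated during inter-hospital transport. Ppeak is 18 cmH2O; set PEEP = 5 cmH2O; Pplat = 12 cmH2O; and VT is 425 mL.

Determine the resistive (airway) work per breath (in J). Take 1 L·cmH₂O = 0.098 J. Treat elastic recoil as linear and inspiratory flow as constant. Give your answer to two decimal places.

With constant inspiratory flow the resistive pressure is constant at PIP − Pplat = 18 − 12 = 6.0 cmH2O, so resistive work = 6.0 × 0.425 = 2.55 L·cmH2O.
× 0.098 J/(L·cmH2O) → 0.2499 J.

0.25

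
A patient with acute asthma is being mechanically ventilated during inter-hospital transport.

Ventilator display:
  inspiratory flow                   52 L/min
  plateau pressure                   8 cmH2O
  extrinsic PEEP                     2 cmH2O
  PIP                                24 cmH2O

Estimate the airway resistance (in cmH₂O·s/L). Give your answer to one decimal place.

Flow: 52 L/min ÷ 60 = 0.8667 L/s.
Raw = (PIP − Pplat) / flow = (24 − 8) / 0.8667 = 16.0 / 0.8667 = 18.461 cmH2O·s/L.

18.5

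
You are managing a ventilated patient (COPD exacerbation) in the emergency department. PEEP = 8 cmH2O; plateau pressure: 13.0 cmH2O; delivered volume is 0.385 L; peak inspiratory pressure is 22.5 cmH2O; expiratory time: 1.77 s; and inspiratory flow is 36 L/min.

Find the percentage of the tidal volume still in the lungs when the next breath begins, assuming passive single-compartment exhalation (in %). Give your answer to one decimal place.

Flow: 36 L/min ÷ 60 = 0.6 L/s.
R = (PIP − Pplat)/V̇ = (22.5 − 13.0) / 0.6 = 9.5/0.6 = 15.833 cmH2O·s/L.
C = Vt/(Pplat − PEEP) = 385.0 / (13.0 − 8) = 385.0/5.0 = 77.0 mL/cmH2O.
τ = R × C = 15.833 × 0.077 L/cmH2O = 1.219 s.
Fraction remaining at end-expiration = e^(−Te/τ) = e^(−1.77/1.219) = 0.2341 → 23.41%.

23.4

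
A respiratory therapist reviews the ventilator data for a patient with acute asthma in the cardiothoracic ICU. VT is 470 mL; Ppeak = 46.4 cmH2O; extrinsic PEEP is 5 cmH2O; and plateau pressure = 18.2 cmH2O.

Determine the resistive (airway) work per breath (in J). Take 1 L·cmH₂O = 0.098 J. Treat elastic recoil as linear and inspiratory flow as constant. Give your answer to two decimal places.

1.30

With constant inspiratory flow the resistive pressure is constant at PIP − Pplat = 46.4 − 18.2 = 28.2 cmH2O, so resistive work = 28.2 × 0.470 = 13.254 L·cmH2O.
× 0.098 J/(L·cmH2O) → 1.299 J.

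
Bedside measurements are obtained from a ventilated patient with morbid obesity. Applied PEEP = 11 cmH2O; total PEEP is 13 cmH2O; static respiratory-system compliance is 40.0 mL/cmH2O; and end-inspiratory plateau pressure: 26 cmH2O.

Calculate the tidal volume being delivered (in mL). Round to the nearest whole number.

520

End-expiratory occlusion gives total PEEP = 13 cmH2O (intrinsic PEEP = 13 − 11 = 2). Use total PEEP for the elastic gradient.
Vt = Cstat × (Pplat − PEEPtotal) = 40.0 × (26 − 13) = 40.0 × 13.0 = 520.0 mL.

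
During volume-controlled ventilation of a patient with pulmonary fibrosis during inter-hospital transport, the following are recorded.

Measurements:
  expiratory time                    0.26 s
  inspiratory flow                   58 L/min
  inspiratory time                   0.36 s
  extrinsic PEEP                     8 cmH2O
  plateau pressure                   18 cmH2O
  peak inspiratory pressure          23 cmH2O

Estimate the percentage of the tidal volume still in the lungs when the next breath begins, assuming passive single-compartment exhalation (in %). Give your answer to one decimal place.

23.6

Flow: 58 L/min ÷ 60 = 0.9667 L/s.
Vt = flow × Ti = 0.9667 L/s × 0.36 s × 1000 mL/L = 348.01 mL.
R = (PIP − Pplat)/V̇ = (23 − 18) / 0.9667 = 5.0/0.9667 = 5.172 cmH2O·s/L.
C = Vt/(Pplat − PEEP) = 348.01 / (18 − 8) = 348.01/10.0 = 34.801 mL/cmH2O.
τ = R × C = 5.172 × 0.0348 L/cmH2O = 0.18 s.
Fraction remaining at end-expiration = e^(−Te/τ) = e^(−0.26/0.18) = 0.2359 → 23.59%.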